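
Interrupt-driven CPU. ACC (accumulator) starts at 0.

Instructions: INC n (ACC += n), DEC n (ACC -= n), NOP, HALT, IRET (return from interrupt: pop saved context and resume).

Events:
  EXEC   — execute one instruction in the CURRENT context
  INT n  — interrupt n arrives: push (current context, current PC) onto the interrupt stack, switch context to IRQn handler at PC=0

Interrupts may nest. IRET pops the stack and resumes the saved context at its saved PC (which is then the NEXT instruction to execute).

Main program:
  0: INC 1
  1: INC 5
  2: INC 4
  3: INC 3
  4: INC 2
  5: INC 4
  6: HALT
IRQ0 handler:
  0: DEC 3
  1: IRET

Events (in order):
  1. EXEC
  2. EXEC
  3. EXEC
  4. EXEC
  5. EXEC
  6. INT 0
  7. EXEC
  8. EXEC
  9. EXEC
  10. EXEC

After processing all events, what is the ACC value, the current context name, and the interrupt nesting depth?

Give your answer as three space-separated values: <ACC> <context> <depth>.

Event 1 (EXEC): [MAIN] PC=0: INC 1 -> ACC=1
Event 2 (EXEC): [MAIN] PC=1: INC 5 -> ACC=6
Event 3 (EXEC): [MAIN] PC=2: INC 4 -> ACC=10
Event 4 (EXEC): [MAIN] PC=3: INC 3 -> ACC=13
Event 5 (EXEC): [MAIN] PC=4: INC 2 -> ACC=15
Event 6 (INT 0): INT 0 arrives: push (MAIN, PC=5), enter IRQ0 at PC=0 (depth now 1)
Event 7 (EXEC): [IRQ0] PC=0: DEC 3 -> ACC=12
Event 8 (EXEC): [IRQ0] PC=1: IRET -> resume MAIN at PC=5 (depth now 0)
Event 9 (EXEC): [MAIN] PC=5: INC 4 -> ACC=16
Event 10 (EXEC): [MAIN] PC=6: HALT

Answer: 16 MAIN 0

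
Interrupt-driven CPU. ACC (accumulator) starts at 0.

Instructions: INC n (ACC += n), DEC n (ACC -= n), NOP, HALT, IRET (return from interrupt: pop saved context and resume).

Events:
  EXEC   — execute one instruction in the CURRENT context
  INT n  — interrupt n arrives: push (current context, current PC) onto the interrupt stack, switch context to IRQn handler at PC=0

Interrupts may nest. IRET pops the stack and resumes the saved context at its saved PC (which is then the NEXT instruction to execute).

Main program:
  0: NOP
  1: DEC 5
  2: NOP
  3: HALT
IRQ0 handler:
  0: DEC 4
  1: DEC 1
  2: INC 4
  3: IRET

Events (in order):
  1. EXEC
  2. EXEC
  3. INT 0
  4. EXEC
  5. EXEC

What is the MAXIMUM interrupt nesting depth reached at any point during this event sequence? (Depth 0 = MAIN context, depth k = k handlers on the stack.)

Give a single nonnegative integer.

Answer: 1

Derivation:
Event 1 (EXEC): [MAIN] PC=0: NOP [depth=0]
Event 2 (EXEC): [MAIN] PC=1: DEC 5 -> ACC=-5 [depth=0]
Event 3 (INT 0): INT 0 arrives: push (MAIN, PC=2), enter IRQ0 at PC=0 (depth now 1) [depth=1]
Event 4 (EXEC): [IRQ0] PC=0: DEC 4 -> ACC=-9 [depth=1]
Event 5 (EXEC): [IRQ0] PC=1: DEC 1 -> ACC=-10 [depth=1]
Max depth observed: 1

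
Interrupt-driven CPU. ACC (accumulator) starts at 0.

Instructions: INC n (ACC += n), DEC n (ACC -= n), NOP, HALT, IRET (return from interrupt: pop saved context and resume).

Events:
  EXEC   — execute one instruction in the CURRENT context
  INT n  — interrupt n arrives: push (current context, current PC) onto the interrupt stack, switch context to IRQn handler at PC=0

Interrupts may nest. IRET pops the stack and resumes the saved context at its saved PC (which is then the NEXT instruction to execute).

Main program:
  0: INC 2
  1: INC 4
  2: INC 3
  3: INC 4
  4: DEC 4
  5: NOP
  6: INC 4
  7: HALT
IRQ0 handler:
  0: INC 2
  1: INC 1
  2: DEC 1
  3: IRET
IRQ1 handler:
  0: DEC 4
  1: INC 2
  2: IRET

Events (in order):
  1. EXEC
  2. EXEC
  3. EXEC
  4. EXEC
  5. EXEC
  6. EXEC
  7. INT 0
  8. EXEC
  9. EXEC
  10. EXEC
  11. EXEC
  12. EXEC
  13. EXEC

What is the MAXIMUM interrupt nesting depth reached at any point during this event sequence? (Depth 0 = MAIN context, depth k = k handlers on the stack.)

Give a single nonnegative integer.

Event 1 (EXEC): [MAIN] PC=0: INC 2 -> ACC=2 [depth=0]
Event 2 (EXEC): [MAIN] PC=1: INC 4 -> ACC=6 [depth=0]
Event 3 (EXEC): [MAIN] PC=2: INC 3 -> ACC=9 [depth=0]
Event 4 (EXEC): [MAIN] PC=3: INC 4 -> ACC=13 [depth=0]
Event 5 (EXEC): [MAIN] PC=4: DEC 4 -> ACC=9 [depth=0]
Event 6 (EXEC): [MAIN] PC=5: NOP [depth=0]
Event 7 (INT 0): INT 0 arrives: push (MAIN, PC=6), enter IRQ0 at PC=0 (depth now 1) [depth=1]
Event 8 (EXEC): [IRQ0] PC=0: INC 2 -> ACC=11 [depth=1]
Event 9 (EXEC): [IRQ0] PC=1: INC 1 -> ACC=12 [depth=1]
Event 10 (EXEC): [IRQ0] PC=2: DEC 1 -> ACC=11 [depth=1]
Event 11 (EXEC): [IRQ0] PC=3: IRET -> resume MAIN at PC=6 (depth now 0) [depth=0]
Event 12 (EXEC): [MAIN] PC=6: INC 4 -> ACC=15 [depth=0]
Event 13 (EXEC): [MAIN] PC=7: HALT [depth=0]
Max depth observed: 1

Answer: 1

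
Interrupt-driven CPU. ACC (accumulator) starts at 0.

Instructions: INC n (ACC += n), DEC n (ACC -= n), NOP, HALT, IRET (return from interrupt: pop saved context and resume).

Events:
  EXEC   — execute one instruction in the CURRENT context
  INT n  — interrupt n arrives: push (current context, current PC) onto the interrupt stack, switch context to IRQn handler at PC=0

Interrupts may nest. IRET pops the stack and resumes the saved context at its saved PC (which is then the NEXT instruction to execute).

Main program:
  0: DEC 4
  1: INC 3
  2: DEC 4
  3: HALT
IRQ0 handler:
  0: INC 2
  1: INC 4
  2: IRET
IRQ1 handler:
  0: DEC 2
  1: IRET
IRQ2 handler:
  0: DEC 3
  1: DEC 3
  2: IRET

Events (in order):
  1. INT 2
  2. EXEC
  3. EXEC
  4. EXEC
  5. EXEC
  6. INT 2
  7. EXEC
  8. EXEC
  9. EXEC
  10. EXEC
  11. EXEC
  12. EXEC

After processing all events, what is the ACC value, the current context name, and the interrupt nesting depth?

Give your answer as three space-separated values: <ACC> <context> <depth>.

Event 1 (INT 2): INT 2 arrives: push (MAIN, PC=0), enter IRQ2 at PC=0 (depth now 1)
Event 2 (EXEC): [IRQ2] PC=0: DEC 3 -> ACC=-3
Event 3 (EXEC): [IRQ2] PC=1: DEC 3 -> ACC=-6
Event 4 (EXEC): [IRQ2] PC=2: IRET -> resume MAIN at PC=0 (depth now 0)
Event 5 (EXEC): [MAIN] PC=0: DEC 4 -> ACC=-10
Event 6 (INT 2): INT 2 arrives: push (MAIN, PC=1), enter IRQ2 at PC=0 (depth now 1)
Event 7 (EXEC): [IRQ2] PC=0: DEC 3 -> ACC=-13
Event 8 (EXEC): [IRQ2] PC=1: DEC 3 -> ACC=-16
Event 9 (EXEC): [IRQ2] PC=2: IRET -> resume MAIN at PC=1 (depth now 0)
Event 10 (EXEC): [MAIN] PC=1: INC 3 -> ACC=-13
Event 11 (EXEC): [MAIN] PC=2: DEC 4 -> ACC=-17
Event 12 (EXEC): [MAIN] PC=3: HALT

Answer: -17 MAIN 0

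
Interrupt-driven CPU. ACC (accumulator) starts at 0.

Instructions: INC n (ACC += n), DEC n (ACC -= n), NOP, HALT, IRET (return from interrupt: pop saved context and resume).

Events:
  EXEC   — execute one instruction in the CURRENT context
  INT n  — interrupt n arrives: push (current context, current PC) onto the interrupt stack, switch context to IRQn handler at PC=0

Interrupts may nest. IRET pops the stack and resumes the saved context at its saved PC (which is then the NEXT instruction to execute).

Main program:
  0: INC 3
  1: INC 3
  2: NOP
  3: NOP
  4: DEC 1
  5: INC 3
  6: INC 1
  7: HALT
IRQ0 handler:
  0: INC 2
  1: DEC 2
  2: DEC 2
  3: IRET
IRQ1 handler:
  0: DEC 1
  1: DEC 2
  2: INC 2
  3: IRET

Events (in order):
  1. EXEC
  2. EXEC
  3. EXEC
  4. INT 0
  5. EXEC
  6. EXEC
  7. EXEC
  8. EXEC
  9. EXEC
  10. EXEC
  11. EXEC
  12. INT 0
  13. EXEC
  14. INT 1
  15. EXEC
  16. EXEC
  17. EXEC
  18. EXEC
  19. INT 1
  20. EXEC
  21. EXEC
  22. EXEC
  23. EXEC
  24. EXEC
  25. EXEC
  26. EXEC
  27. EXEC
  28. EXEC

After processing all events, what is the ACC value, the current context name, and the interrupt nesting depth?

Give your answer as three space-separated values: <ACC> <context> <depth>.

Answer: 3 MAIN 0

Derivation:
Event 1 (EXEC): [MAIN] PC=0: INC 3 -> ACC=3
Event 2 (EXEC): [MAIN] PC=1: INC 3 -> ACC=6
Event 3 (EXEC): [MAIN] PC=2: NOP
Event 4 (INT 0): INT 0 arrives: push (MAIN, PC=3), enter IRQ0 at PC=0 (depth now 1)
Event 5 (EXEC): [IRQ0] PC=0: INC 2 -> ACC=8
Event 6 (EXEC): [IRQ0] PC=1: DEC 2 -> ACC=6
Event 7 (EXEC): [IRQ0] PC=2: DEC 2 -> ACC=4
Event 8 (EXEC): [IRQ0] PC=3: IRET -> resume MAIN at PC=3 (depth now 0)
Event 9 (EXEC): [MAIN] PC=3: NOP
Event 10 (EXEC): [MAIN] PC=4: DEC 1 -> ACC=3
Event 11 (EXEC): [MAIN] PC=5: INC 3 -> ACC=6
Event 12 (INT 0): INT 0 arrives: push (MAIN, PC=6), enter IRQ0 at PC=0 (depth now 1)
Event 13 (EXEC): [IRQ0] PC=0: INC 2 -> ACC=8
Event 14 (INT 1): INT 1 arrives: push (IRQ0, PC=1), enter IRQ1 at PC=0 (depth now 2)
Event 15 (EXEC): [IRQ1] PC=0: DEC 1 -> ACC=7
Event 16 (EXEC): [IRQ1] PC=1: DEC 2 -> ACC=5
Event 17 (EXEC): [IRQ1] PC=2: INC 2 -> ACC=7
Event 18 (EXEC): [IRQ1] PC=3: IRET -> resume IRQ0 at PC=1 (depth now 1)
Event 19 (INT 1): INT 1 arrives: push (IRQ0, PC=1), enter IRQ1 at PC=0 (depth now 2)
Event 20 (EXEC): [IRQ1] PC=0: DEC 1 -> ACC=6
Event 21 (EXEC): [IRQ1] PC=1: DEC 2 -> ACC=4
Event 22 (EXEC): [IRQ1] PC=2: INC 2 -> ACC=6
Event 23 (EXEC): [IRQ1] PC=3: IRET -> resume IRQ0 at PC=1 (depth now 1)
Event 24 (EXEC): [IRQ0] PC=1: DEC 2 -> ACC=4
Event 25 (EXEC): [IRQ0] PC=2: DEC 2 -> ACC=2
Event 26 (EXEC): [IRQ0] PC=3: IRET -> resume MAIN at PC=6 (depth now 0)
Event 27 (EXEC): [MAIN] PC=6: INC 1 -> ACC=3
Event 28 (EXEC): [MAIN] PC=7: HALT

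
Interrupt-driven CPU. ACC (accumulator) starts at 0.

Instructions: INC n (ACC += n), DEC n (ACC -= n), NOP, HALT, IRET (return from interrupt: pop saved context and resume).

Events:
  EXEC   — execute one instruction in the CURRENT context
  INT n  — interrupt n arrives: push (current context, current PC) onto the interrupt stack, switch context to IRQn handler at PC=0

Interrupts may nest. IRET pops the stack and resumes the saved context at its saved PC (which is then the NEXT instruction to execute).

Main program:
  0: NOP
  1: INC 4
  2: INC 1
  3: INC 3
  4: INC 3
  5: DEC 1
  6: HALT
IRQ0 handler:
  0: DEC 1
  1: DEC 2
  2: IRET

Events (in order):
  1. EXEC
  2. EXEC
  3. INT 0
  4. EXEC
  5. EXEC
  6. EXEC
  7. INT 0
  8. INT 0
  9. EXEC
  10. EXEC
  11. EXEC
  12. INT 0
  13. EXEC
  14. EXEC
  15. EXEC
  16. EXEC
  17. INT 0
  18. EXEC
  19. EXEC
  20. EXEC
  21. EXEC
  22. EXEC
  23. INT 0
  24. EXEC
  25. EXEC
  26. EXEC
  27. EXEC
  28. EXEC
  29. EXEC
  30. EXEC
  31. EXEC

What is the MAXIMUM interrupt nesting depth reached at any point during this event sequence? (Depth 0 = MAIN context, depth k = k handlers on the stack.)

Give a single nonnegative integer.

Event 1 (EXEC): [MAIN] PC=0: NOP [depth=0]
Event 2 (EXEC): [MAIN] PC=1: INC 4 -> ACC=4 [depth=0]
Event 3 (INT 0): INT 0 arrives: push (MAIN, PC=2), enter IRQ0 at PC=0 (depth now 1) [depth=1]
Event 4 (EXEC): [IRQ0] PC=0: DEC 1 -> ACC=3 [depth=1]
Event 5 (EXEC): [IRQ0] PC=1: DEC 2 -> ACC=1 [depth=1]
Event 6 (EXEC): [IRQ0] PC=2: IRET -> resume MAIN at PC=2 (depth now 0) [depth=0]
Event 7 (INT 0): INT 0 arrives: push (MAIN, PC=2), enter IRQ0 at PC=0 (depth now 1) [depth=1]
Event 8 (INT 0): INT 0 arrives: push (IRQ0, PC=0), enter IRQ0 at PC=0 (depth now 2) [depth=2]
Event 9 (EXEC): [IRQ0] PC=0: DEC 1 -> ACC=0 [depth=2]
Event 10 (EXEC): [IRQ0] PC=1: DEC 2 -> ACC=-2 [depth=2]
Event 11 (EXEC): [IRQ0] PC=2: IRET -> resume IRQ0 at PC=0 (depth now 1) [depth=1]
Event 12 (INT 0): INT 0 arrives: push (IRQ0, PC=0), enter IRQ0 at PC=0 (depth now 2) [depth=2]
Event 13 (EXEC): [IRQ0] PC=0: DEC 1 -> ACC=-3 [depth=2]
Event 14 (EXEC): [IRQ0] PC=1: DEC 2 -> ACC=-5 [depth=2]
Event 15 (EXEC): [IRQ0] PC=2: IRET -> resume IRQ0 at PC=0 (depth now 1) [depth=1]
Event 16 (EXEC): [IRQ0] PC=0: DEC 1 -> ACC=-6 [depth=1]
Event 17 (INT 0): INT 0 arrives: push (IRQ0, PC=1), enter IRQ0 at PC=0 (depth now 2) [depth=2]
Event 18 (EXEC): [IRQ0] PC=0: DEC 1 -> ACC=-7 [depth=2]
Event 19 (EXEC): [IRQ0] PC=1: DEC 2 -> ACC=-9 [depth=2]
Event 20 (EXEC): [IRQ0] PC=2: IRET -> resume IRQ0 at PC=1 (depth now 1) [depth=1]
Event 21 (EXEC): [IRQ0] PC=1: DEC 2 -> ACC=-11 [depth=1]
Event 22 (EXEC): [IRQ0] PC=2: IRET -> resume MAIN at PC=2 (depth now 0) [depth=0]
Event 23 (INT 0): INT 0 arrives: push (MAIN, PC=2), enter IRQ0 at PC=0 (depth now 1) [depth=1]
Event 24 (EXEC): [IRQ0] PC=0: DEC 1 -> ACC=-12 [depth=1]
Event 25 (EXEC): [IRQ0] PC=1: DEC 2 -> ACC=-14 [depth=1]
Event 26 (EXEC): [IRQ0] PC=2: IRET -> resume MAIN at PC=2 (depth now 0) [depth=0]
Event 27 (EXEC): [MAIN] PC=2: INC 1 -> ACC=-13 [depth=0]
Event 28 (EXEC): [MAIN] PC=3: INC 3 -> ACC=-10 [depth=0]
Event 29 (EXEC): [MAIN] PC=4: INC 3 -> ACC=-7 [depth=0]
Event 30 (EXEC): [MAIN] PC=5: DEC 1 -> ACC=-8 [depth=0]
Event 31 (EXEC): [MAIN] PC=6: HALT [depth=0]
Max depth observed: 2

Answer: 2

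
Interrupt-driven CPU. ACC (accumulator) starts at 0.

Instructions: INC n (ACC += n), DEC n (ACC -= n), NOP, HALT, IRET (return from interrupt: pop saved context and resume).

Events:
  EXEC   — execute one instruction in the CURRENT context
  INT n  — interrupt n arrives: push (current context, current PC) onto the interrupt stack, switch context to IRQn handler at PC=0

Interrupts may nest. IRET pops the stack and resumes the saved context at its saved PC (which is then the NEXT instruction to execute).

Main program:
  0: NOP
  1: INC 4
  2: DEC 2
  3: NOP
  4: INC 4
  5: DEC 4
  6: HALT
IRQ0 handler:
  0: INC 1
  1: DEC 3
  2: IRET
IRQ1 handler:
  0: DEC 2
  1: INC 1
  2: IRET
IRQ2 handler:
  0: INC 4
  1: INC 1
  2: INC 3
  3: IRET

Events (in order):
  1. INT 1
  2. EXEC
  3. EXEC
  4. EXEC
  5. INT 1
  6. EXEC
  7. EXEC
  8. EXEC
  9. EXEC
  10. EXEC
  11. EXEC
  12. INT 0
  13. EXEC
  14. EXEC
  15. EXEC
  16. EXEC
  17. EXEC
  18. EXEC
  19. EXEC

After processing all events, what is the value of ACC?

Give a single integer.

Event 1 (INT 1): INT 1 arrives: push (MAIN, PC=0), enter IRQ1 at PC=0 (depth now 1)
Event 2 (EXEC): [IRQ1] PC=0: DEC 2 -> ACC=-2
Event 3 (EXEC): [IRQ1] PC=1: INC 1 -> ACC=-1
Event 4 (EXEC): [IRQ1] PC=2: IRET -> resume MAIN at PC=0 (depth now 0)
Event 5 (INT 1): INT 1 arrives: push (MAIN, PC=0), enter IRQ1 at PC=0 (depth now 1)
Event 6 (EXEC): [IRQ1] PC=0: DEC 2 -> ACC=-3
Event 7 (EXEC): [IRQ1] PC=1: INC 1 -> ACC=-2
Event 8 (EXEC): [IRQ1] PC=2: IRET -> resume MAIN at PC=0 (depth now 0)
Event 9 (EXEC): [MAIN] PC=0: NOP
Event 10 (EXEC): [MAIN] PC=1: INC 4 -> ACC=2
Event 11 (EXEC): [MAIN] PC=2: DEC 2 -> ACC=0
Event 12 (INT 0): INT 0 arrives: push (MAIN, PC=3), enter IRQ0 at PC=0 (depth now 1)
Event 13 (EXEC): [IRQ0] PC=0: INC 1 -> ACC=1
Event 14 (EXEC): [IRQ0] PC=1: DEC 3 -> ACC=-2
Event 15 (EXEC): [IRQ0] PC=2: IRET -> resume MAIN at PC=3 (depth now 0)
Event 16 (EXEC): [MAIN] PC=3: NOP
Event 17 (EXEC): [MAIN] PC=4: INC 4 -> ACC=2
Event 18 (EXEC): [MAIN] PC=5: DEC 4 -> ACC=-2
Event 19 (EXEC): [MAIN] PC=6: HALT

Answer: -2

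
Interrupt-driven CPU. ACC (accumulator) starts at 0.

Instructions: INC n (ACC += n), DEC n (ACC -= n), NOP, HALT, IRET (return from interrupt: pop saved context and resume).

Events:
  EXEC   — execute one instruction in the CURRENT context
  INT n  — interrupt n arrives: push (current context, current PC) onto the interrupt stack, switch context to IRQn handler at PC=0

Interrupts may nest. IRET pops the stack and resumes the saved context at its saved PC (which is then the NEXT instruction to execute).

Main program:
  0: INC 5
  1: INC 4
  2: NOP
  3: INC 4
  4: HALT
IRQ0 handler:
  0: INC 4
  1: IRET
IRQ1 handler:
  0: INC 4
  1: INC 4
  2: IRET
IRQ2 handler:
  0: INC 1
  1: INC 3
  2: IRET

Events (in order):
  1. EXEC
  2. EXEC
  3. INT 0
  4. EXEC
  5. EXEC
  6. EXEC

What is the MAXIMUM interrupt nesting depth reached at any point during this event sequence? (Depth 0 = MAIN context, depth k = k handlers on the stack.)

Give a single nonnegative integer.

Event 1 (EXEC): [MAIN] PC=0: INC 5 -> ACC=5 [depth=0]
Event 2 (EXEC): [MAIN] PC=1: INC 4 -> ACC=9 [depth=0]
Event 3 (INT 0): INT 0 arrives: push (MAIN, PC=2), enter IRQ0 at PC=0 (depth now 1) [depth=1]
Event 4 (EXEC): [IRQ0] PC=0: INC 4 -> ACC=13 [depth=1]
Event 5 (EXEC): [IRQ0] PC=1: IRET -> resume MAIN at PC=2 (depth now 0) [depth=0]
Event 6 (EXEC): [MAIN] PC=2: NOP [depth=0]
Max depth observed: 1

Answer: 1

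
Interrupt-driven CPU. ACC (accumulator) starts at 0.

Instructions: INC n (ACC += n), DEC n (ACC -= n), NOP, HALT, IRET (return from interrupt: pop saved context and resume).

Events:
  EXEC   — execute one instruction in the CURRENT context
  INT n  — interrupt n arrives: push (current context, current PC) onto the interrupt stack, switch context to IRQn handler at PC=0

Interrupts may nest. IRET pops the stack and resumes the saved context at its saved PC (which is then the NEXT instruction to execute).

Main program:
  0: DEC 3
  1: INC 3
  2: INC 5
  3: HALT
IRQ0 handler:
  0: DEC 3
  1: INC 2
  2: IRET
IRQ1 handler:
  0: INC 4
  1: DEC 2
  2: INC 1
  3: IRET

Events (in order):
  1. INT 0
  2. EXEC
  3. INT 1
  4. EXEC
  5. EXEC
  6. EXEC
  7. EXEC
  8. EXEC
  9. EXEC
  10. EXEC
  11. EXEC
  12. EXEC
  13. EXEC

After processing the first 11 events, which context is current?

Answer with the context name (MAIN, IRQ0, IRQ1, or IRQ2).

Event 1 (INT 0): INT 0 arrives: push (MAIN, PC=0), enter IRQ0 at PC=0 (depth now 1)
Event 2 (EXEC): [IRQ0] PC=0: DEC 3 -> ACC=-3
Event 3 (INT 1): INT 1 arrives: push (IRQ0, PC=1), enter IRQ1 at PC=0 (depth now 2)
Event 4 (EXEC): [IRQ1] PC=0: INC 4 -> ACC=1
Event 5 (EXEC): [IRQ1] PC=1: DEC 2 -> ACC=-1
Event 6 (EXEC): [IRQ1] PC=2: INC 1 -> ACC=0
Event 7 (EXEC): [IRQ1] PC=3: IRET -> resume IRQ0 at PC=1 (depth now 1)
Event 8 (EXEC): [IRQ0] PC=1: INC 2 -> ACC=2
Event 9 (EXEC): [IRQ0] PC=2: IRET -> resume MAIN at PC=0 (depth now 0)
Event 10 (EXEC): [MAIN] PC=0: DEC 3 -> ACC=-1
Event 11 (EXEC): [MAIN] PC=1: INC 3 -> ACC=2

Answer: MAIN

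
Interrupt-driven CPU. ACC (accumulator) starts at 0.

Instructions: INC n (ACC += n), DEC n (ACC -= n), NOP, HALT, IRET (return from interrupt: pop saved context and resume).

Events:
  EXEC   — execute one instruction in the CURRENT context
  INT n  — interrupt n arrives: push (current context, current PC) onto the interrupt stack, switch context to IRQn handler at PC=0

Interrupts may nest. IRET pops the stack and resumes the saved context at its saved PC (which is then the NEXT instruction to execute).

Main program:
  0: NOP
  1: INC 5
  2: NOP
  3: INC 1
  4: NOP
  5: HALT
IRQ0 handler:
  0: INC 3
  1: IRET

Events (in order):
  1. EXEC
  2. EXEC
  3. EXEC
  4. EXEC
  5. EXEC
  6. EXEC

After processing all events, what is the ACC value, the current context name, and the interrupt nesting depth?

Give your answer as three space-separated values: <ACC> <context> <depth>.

Event 1 (EXEC): [MAIN] PC=0: NOP
Event 2 (EXEC): [MAIN] PC=1: INC 5 -> ACC=5
Event 3 (EXEC): [MAIN] PC=2: NOP
Event 4 (EXEC): [MAIN] PC=3: INC 1 -> ACC=6
Event 5 (EXEC): [MAIN] PC=4: NOP
Event 6 (EXEC): [MAIN] PC=5: HALT

Answer: 6 MAIN 0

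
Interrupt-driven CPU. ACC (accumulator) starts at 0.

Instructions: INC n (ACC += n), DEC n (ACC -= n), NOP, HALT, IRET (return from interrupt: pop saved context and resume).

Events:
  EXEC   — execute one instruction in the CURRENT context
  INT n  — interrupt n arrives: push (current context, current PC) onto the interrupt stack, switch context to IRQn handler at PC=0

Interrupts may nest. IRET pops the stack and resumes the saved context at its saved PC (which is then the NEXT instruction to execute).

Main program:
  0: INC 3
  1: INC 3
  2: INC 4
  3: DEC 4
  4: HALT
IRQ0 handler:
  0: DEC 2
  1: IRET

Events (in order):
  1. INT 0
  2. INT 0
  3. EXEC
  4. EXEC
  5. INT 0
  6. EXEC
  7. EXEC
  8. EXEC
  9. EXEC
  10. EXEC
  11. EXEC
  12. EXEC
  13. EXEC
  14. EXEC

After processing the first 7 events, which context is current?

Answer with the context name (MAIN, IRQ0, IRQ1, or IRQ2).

Event 1 (INT 0): INT 0 arrives: push (MAIN, PC=0), enter IRQ0 at PC=0 (depth now 1)
Event 2 (INT 0): INT 0 arrives: push (IRQ0, PC=0), enter IRQ0 at PC=0 (depth now 2)
Event 3 (EXEC): [IRQ0] PC=0: DEC 2 -> ACC=-2
Event 4 (EXEC): [IRQ0] PC=1: IRET -> resume IRQ0 at PC=0 (depth now 1)
Event 5 (INT 0): INT 0 arrives: push (IRQ0, PC=0), enter IRQ0 at PC=0 (depth now 2)
Event 6 (EXEC): [IRQ0] PC=0: DEC 2 -> ACC=-4
Event 7 (EXEC): [IRQ0] PC=1: IRET -> resume IRQ0 at PC=0 (depth now 1)

Answer: IRQ0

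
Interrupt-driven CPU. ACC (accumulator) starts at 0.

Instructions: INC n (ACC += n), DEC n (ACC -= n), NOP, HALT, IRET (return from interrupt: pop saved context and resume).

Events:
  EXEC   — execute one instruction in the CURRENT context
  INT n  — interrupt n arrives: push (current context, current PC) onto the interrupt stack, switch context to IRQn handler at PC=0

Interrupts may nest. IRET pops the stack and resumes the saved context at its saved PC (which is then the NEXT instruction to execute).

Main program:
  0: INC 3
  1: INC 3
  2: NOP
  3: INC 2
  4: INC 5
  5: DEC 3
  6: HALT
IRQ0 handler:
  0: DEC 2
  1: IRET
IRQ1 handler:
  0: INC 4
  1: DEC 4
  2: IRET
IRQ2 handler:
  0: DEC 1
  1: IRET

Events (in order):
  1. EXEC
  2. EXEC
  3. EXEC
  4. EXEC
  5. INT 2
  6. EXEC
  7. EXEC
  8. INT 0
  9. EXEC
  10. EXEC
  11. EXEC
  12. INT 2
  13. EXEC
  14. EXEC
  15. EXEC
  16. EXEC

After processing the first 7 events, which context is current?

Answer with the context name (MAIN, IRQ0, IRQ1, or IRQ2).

Answer: MAIN

Derivation:
Event 1 (EXEC): [MAIN] PC=0: INC 3 -> ACC=3
Event 2 (EXEC): [MAIN] PC=1: INC 3 -> ACC=6
Event 3 (EXEC): [MAIN] PC=2: NOP
Event 4 (EXEC): [MAIN] PC=3: INC 2 -> ACC=8
Event 5 (INT 2): INT 2 arrives: push (MAIN, PC=4), enter IRQ2 at PC=0 (depth now 1)
Event 6 (EXEC): [IRQ2] PC=0: DEC 1 -> ACC=7
Event 7 (EXEC): [IRQ2] PC=1: IRET -> resume MAIN at PC=4 (depth now 0)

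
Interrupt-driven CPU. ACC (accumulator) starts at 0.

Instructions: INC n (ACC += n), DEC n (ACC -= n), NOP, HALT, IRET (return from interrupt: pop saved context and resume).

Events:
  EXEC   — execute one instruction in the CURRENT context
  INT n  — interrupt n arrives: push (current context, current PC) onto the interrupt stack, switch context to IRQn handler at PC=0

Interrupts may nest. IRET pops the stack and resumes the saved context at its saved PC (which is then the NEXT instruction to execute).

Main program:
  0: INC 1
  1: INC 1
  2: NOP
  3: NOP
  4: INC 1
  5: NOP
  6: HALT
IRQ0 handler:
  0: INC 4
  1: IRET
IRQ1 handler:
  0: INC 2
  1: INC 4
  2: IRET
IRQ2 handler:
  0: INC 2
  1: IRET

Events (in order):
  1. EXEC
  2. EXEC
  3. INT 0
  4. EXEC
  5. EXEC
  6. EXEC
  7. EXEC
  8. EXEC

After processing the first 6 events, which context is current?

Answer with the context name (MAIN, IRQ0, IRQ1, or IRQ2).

Event 1 (EXEC): [MAIN] PC=0: INC 1 -> ACC=1
Event 2 (EXEC): [MAIN] PC=1: INC 1 -> ACC=2
Event 3 (INT 0): INT 0 arrives: push (MAIN, PC=2), enter IRQ0 at PC=0 (depth now 1)
Event 4 (EXEC): [IRQ0] PC=0: INC 4 -> ACC=6
Event 5 (EXEC): [IRQ0] PC=1: IRET -> resume MAIN at PC=2 (depth now 0)
Event 6 (EXEC): [MAIN] PC=2: NOP

Answer: MAIN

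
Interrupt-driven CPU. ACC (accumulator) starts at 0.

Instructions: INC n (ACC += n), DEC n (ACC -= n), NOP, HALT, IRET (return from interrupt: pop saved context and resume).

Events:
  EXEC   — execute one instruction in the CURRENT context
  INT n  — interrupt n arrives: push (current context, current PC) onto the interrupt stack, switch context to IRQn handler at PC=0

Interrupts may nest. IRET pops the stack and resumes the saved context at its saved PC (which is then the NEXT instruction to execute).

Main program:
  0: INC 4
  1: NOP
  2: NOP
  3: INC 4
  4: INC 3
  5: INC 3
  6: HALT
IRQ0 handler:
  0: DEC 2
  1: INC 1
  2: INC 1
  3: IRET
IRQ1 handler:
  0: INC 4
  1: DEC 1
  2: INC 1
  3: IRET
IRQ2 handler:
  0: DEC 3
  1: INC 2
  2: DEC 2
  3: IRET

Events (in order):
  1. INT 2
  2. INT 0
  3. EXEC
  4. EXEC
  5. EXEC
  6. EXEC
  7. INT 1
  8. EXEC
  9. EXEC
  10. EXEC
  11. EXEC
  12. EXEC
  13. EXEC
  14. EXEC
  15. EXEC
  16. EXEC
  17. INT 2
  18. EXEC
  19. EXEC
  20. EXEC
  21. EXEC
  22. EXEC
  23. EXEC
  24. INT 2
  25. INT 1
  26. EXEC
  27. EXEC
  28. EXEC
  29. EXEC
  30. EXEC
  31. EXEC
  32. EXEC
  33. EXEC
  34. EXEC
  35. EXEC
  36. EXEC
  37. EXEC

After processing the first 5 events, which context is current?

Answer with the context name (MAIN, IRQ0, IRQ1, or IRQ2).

Answer: IRQ0

Derivation:
Event 1 (INT 2): INT 2 arrives: push (MAIN, PC=0), enter IRQ2 at PC=0 (depth now 1)
Event 2 (INT 0): INT 0 arrives: push (IRQ2, PC=0), enter IRQ0 at PC=0 (depth now 2)
Event 3 (EXEC): [IRQ0] PC=0: DEC 2 -> ACC=-2
Event 4 (EXEC): [IRQ0] PC=1: INC 1 -> ACC=-1
Event 5 (EXEC): [IRQ0] PC=2: INC 1 -> ACC=0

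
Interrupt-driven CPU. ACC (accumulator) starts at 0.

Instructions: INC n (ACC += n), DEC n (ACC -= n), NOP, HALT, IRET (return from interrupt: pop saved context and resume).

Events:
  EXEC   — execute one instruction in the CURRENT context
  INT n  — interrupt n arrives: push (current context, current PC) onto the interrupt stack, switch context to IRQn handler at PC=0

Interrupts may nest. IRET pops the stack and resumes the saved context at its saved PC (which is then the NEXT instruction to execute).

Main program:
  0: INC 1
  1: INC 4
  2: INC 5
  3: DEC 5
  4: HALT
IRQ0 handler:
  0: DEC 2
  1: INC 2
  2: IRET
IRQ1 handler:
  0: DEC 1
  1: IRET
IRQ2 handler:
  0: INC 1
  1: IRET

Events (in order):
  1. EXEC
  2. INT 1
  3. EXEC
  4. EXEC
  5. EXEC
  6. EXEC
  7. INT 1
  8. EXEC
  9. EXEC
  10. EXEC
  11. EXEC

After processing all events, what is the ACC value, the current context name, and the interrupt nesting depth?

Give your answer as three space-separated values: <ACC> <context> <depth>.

Event 1 (EXEC): [MAIN] PC=0: INC 1 -> ACC=1
Event 2 (INT 1): INT 1 arrives: push (MAIN, PC=1), enter IRQ1 at PC=0 (depth now 1)
Event 3 (EXEC): [IRQ1] PC=0: DEC 1 -> ACC=0
Event 4 (EXEC): [IRQ1] PC=1: IRET -> resume MAIN at PC=1 (depth now 0)
Event 5 (EXEC): [MAIN] PC=1: INC 4 -> ACC=4
Event 6 (EXEC): [MAIN] PC=2: INC 5 -> ACC=9
Event 7 (INT 1): INT 1 arrives: push (MAIN, PC=3), enter IRQ1 at PC=0 (depth now 1)
Event 8 (EXEC): [IRQ1] PC=0: DEC 1 -> ACC=8
Event 9 (EXEC): [IRQ1] PC=1: IRET -> resume MAIN at PC=3 (depth now 0)
Event 10 (EXEC): [MAIN] PC=3: DEC 5 -> ACC=3
Event 11 (EXEC): [MAIN] PC=4: HALT

Answer: 3 MAIN 0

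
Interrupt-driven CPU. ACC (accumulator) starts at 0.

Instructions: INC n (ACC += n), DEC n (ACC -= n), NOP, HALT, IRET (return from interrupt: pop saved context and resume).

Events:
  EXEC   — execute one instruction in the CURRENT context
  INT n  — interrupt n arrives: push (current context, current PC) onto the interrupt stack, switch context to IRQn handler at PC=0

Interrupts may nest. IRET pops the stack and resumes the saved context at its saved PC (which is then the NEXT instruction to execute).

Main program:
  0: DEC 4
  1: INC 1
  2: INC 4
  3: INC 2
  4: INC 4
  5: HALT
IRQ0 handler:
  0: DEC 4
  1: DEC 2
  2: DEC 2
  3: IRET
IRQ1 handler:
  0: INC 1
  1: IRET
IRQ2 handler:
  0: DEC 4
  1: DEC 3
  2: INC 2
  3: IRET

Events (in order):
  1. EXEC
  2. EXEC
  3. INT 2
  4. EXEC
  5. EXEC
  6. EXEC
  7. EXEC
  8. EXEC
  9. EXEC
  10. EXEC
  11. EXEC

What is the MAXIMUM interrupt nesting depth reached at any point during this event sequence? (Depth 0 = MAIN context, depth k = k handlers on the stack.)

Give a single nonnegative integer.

Event 1 (EXEC): [MAIN] PC=0: DEC 4 -> ACC=-4 [depth=0]
Event 2 (EXEC): [MAIN] PC=1: INC 1 -> ACC=-3 [depth=0]
Event 3 (INT 2): INT 2 arrives: push (MAIN, PC=2), enter IRQ2 at PC=0 (depth now 1) [depth=1]
Event 4 (EXEC): [IRQ2] PC=0: DEC 4 -> ACC=-7 [depth=1]
Event 5 (EXEC): [IRQ2] PC=1: DEC 3 -> ACC=-10 [depth=1]
Event 6 (EXEC): [IRQ2] PC=2: INC 2 -> ACC=-8 [depth=1]
Event 7 (EXEC): [IRQ2] PC=3: IRET -> resume MAIN at PC=2 (depth now 0) [depth=0]
Event 8 (EXEC): [MAIN] PC=2: INC 4 -> ACC=-4 [depth=0]
Event 9 (EXEC): [MAIN] PC=3: INC 2 -> ACC=-2 [depth=0]
Event 10 (EXEC): [MAIN] PC=4: INC 4 -> ACC=2 [depth=0]
Event 11 (EXEC): [MAIN] PC=5: HALT [depth=0]
Max depth observed: 1

Answer: 1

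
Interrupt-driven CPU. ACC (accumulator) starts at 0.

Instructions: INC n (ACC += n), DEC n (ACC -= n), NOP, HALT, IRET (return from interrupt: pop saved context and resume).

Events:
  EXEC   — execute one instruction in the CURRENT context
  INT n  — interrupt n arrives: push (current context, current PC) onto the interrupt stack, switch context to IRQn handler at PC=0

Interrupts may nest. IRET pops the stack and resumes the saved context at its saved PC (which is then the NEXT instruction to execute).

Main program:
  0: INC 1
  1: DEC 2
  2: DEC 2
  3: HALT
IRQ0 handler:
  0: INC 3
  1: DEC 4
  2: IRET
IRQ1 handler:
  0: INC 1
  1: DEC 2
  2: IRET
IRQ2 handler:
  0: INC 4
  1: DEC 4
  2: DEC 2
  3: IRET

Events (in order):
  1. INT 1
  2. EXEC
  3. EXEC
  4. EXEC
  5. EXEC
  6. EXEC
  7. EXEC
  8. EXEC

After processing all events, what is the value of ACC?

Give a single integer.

Answer: -4

Derivation:
Event 1 (INT 1): INT 1 arrives: push (MAIN, PC=0), enter IRQ1 at PC=0 (depth now 1)
Event 2 (EXEC): [IRQ1] PC=0: INC 1 -> ACC=1
Event 3 (EXEC): [IRQ1] PC=1: DEC 2 -> ACC=-1
Event 4 (EXEC): [IRQ1] PC=2: IRET -> resume MAIN at PC=0 (depth now 0)
Event 5 (EXEC): [MAIN] PC=0: INC 1 -> ACC=0
Event 6 (EXEC): [MAIN] PC=1: DEC 2 -> ACC=-2
Event 7 (EXEC): [MAIN] PC=2: DEC 2 -> ACC=-4
Event 8 (EXEC): [MAIN] PC=3: HALT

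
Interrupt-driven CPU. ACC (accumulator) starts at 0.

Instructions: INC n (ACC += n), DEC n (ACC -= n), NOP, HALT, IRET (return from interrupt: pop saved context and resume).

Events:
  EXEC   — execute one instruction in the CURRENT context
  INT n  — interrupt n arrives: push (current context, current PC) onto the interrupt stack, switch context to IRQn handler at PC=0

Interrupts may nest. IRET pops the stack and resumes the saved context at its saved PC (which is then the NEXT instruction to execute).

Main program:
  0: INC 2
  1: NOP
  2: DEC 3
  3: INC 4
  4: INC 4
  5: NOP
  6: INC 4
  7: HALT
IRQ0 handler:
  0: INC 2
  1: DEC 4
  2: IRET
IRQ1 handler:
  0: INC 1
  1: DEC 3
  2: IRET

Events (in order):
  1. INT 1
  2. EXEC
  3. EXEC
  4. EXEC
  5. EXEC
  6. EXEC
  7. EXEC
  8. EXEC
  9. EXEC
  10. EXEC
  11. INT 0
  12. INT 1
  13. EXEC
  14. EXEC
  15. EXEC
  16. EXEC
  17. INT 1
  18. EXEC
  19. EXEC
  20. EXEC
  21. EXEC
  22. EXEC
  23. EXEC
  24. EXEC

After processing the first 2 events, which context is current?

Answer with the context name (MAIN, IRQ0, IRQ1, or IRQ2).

Answer: IRQ1

Derivation:
Event 1 (INT 1): INT 1 arrives: push (MAIN, PC=0), enter IRQ1 at PC=0 (depth now 1)
Event 2 (EXEC): [IRQ1] PC=0: INC 1 -> ACC=1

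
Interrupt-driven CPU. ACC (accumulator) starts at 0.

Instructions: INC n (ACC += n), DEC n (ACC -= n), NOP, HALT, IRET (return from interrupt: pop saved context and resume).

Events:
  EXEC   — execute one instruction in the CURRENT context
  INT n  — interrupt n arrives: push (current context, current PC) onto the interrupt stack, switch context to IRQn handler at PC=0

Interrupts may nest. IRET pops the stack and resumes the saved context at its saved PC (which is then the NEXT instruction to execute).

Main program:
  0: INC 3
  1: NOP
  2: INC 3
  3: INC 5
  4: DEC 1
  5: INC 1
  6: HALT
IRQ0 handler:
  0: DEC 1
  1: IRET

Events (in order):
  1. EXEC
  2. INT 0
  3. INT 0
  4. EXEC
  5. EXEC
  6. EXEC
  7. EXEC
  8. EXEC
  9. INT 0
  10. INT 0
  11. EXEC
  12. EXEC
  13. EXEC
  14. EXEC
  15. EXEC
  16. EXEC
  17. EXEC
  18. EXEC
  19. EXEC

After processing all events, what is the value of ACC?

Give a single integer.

Answer: 7

Derivation:
Event 1 (EXEC): [MAIN] PC=0: INC 3 -> ACC=3
Event 2 (INT 0): INT 0 arrives: push (MAIN, PC=1), enter IRQ0 at PC=0 (depth now 1)
Event 3 (INT 0): INT 0 arrives: push (IRQ0, PC=0), enter IRQ0 at PC=0 (depth now 2)
Event 4 (EXEC): [IRQ0] PC=0: DEC 1 -> ACC=2
Event 5 (EXEC): [IRQ0] PC=1: IRET -> resume IRQ0 at PC=0 (depth now 1)
Event 6 (EXEC): [IRQ0] PC=0: DEC 1 -> ACC=1
Event 7 (EXEC): [IRQ0] PC=1: IRET -> resume MAIN at PC=1 (depth now 0)
Event 8 (EXEC): [MAIN] PC=1: NOP
Event 9 (INT 0): INT 0 arrives: push (MAIN, PC=2), enter IRQ0 at PC=0 (depth now 1)
Event 10 (INT 0): INT 0 arrives: push (IRQ0, PC=0), enter IRQ0 at PC=0 (depth now 2)
Event 11 (EXEC): [IRQ0] PC=0: DEC 1 -> ACC=0
Event 12 (EXEC): [IRQ0] PC=1: IRET -> resume IRQ0 at PC=0 (depth now 1)
Event 13 (EXEC): [IRQ0] PC=0: DEC 1 -> ACC=-1
Event 14 (EXEC): [IRQ0] PC=1: IRET -> resume MAIN at PC=2 (depth now 0)
Event 15 (EXEC): [MAIN] PC=2: INC 3 -> ACC=2
Event 16 (EXEC): [MAIN] PC=3: INC 5 -> ACC=7
Event 17 (EXEC): [MAIN] PC=4: DEC 1 -> ACC=6
Event 18 (EXEC): [MAIN] PC=5: INC 1 -> ACC=7
Event 19 (EXEC): [MAIN] PC=6: HALT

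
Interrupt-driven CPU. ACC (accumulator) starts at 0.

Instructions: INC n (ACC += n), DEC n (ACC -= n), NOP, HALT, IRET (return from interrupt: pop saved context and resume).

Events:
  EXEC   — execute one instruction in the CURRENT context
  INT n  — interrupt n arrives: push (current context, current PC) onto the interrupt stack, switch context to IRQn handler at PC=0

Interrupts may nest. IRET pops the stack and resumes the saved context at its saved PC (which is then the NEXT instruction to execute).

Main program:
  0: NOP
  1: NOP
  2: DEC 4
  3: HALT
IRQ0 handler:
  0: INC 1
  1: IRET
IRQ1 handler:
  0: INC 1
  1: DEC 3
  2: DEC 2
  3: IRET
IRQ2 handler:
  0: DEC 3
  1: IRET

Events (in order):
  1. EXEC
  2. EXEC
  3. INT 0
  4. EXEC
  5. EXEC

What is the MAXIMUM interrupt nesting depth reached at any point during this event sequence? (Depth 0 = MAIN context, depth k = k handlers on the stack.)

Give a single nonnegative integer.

Event 1 (EXEC): [MAIN] PC=0: NOP [depth=0]
Event 2 (EXEC): [MAIN] PC=1: NOP [depth=0]
Event 3 (INT 0): INT 0 arrives: push (MAIN, PC=2), enter IRQ0 at PC=0 (depth now 1) [depth=1]
Event 4 (EXEC): [IRQ0] PC=0: INC 1 -> ACC=1 [depth=1]
Event 5 (EXEC): [IRQ0] PC=1: IRET -> resume MAIN at PC=2 (depth now 0) [depth=0]
Max depth observed: 1

Answer: 1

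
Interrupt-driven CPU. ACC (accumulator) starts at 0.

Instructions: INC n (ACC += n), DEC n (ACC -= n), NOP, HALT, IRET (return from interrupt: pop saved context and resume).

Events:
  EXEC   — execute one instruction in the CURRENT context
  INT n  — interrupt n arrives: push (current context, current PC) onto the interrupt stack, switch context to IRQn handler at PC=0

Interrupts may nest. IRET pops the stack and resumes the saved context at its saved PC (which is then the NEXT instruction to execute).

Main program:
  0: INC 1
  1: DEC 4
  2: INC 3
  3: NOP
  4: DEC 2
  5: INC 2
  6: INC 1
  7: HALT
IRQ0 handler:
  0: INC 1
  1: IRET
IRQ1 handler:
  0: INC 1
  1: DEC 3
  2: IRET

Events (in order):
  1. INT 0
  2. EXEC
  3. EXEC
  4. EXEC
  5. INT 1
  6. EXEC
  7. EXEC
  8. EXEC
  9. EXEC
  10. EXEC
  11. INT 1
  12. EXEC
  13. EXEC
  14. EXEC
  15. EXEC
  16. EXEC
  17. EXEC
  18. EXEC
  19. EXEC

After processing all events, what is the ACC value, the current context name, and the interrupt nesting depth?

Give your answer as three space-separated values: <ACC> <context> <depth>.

Event 1 (INT 0): INT 0 arrives: push (MAIN, PC=0), enter IRQ0 at PC=0 (depth now 1)
Event 2 (EXEC): [IRQ0] PC=0: INC 1 -> ACC=1
Event 3 (EXEC): [IRQ0] PC=1: IRET -> resume MAIN at PC=0 (depth now 0)
Event 4 (EXEC): [MAIN] PC=0: INC 1 -> ACC=2
Event 5 (INT 1): INT 1 arrives: push (MAIN, PC=1), enter IRQ1 at PC=0 (depth now 1)
Event 6 (EXEC): [IRQ1] PC=0: INC 1 -> ACC=3
Event 7 (EXEC): [IRQ1] PC=1: DEC 3 -> ACC=0
Event 8 (EXEC): [IRQ1] PC=2: IRET -> resume MAIN at PC=1 (depth now 0)
Event 9 (EXEC): [MAIN] PC=1: DEC 4 -> ACC=-4
Event 10 (EXEC): [MAIN] PC=2: INC 3 -> ACC=-1
Event 11 (INT 1): INT 1 arrives: push (MAIN, PC=3), enter IRQ1 at PC=0 (depth now 1)
Event 12 (EXEC): [IRQ1] PC=0: INC 1 -> ACC=0
Event 13 (EXEC): [IRQ1] PC=1: DEC 3 -> ACC=-3
Event 14 (EXEC): [IRQ1] PC=2: IRET -> resume MAIN at PC=3 (depth now 0)
Event 15 (EXEC): [MAIN] PC=3: NOP
Event 16 (EXEC): [MAIN] PC=4: DEC 2 -> ACC=-5
Event 17 (EXEC): [MAIN] PC=5: INC 2 -> ACC=-3
Event 18 (EXEC): [MAIN] PC=6: INC 1 -> ACC=-2
Event 19 (EXEC): [MAIN] PC=7: HALT

Answer: -2 MAIN 0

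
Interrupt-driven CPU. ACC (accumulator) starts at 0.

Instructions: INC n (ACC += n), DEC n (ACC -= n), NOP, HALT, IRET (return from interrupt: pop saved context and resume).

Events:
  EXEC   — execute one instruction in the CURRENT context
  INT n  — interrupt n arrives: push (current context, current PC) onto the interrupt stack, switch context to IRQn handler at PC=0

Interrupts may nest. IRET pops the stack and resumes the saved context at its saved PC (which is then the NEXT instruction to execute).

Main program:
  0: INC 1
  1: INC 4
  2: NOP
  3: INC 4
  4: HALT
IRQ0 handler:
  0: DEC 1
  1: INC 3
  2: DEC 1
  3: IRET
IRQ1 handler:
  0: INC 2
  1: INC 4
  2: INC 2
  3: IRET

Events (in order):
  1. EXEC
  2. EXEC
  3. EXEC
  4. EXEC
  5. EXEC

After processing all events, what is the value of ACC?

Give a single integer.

Answer: 9

Derivation:
Event 1 (EXEC): [MAIN] PC=0: INC 1 -> ACC=1
Event 2 (EXEC): [MAIN] PC=1: INC 4 -> ACC=5
Event 3 (EXEC): [MAIN] PC=2: NOP
Event 4 (EXEC): [MAIN] PC=3: INC 4 -> ACC=9
Event 5 (EXEC): [MAIN] PC=4: HALT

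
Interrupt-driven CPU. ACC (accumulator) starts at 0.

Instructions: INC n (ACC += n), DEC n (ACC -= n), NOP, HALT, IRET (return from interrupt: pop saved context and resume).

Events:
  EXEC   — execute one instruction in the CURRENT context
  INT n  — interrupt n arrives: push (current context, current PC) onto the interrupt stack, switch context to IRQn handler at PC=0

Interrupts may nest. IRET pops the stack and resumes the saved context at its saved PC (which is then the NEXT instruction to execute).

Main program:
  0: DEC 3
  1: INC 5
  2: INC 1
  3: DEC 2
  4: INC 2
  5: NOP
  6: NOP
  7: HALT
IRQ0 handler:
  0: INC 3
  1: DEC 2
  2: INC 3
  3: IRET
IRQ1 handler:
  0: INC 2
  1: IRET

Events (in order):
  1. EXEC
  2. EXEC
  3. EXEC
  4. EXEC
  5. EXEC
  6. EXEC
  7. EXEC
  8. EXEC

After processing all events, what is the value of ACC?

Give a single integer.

Event 1 (EXEC): [MAIN] PC=0: DEC 3 -> ACC=-3
Event 2 (EXEC): [MAIN] PC=1: INC 5 -> ACC=2
Event 3 (EXEC): [MAIN] PC=2: INC 1 -> ACC=3
Event 4 (EXEC): [MAIN] PC=3: DEC 2 -> ACC=1
Event 5 (EXEC): [MAIN] PC=4: INC 2 -> ACC=3
Event 6 (EXEC): [MAIN] PC=5: NOP
Event 7 (EXEC): [MAIN] PC=6: NOP
Event 8 (EXEC): [MAIN] PC=7: HALT

Answer: 3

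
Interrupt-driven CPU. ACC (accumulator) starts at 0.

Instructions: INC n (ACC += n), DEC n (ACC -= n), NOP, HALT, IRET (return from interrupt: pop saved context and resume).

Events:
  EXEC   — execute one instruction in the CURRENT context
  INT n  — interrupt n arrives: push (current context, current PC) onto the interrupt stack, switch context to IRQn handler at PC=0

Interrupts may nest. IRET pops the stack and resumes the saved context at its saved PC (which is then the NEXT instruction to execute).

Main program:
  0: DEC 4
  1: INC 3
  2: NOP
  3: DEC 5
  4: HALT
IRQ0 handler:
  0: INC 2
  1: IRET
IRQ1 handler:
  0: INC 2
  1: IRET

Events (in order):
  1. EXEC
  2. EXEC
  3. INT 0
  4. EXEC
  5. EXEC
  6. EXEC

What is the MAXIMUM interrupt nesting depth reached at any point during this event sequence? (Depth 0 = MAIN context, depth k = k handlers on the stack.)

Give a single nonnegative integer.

Answer: 1

Derivation:
Event 1 (EXEC): [MAIN] PC=0: DEC 4 -> ACC=-4 [depth=0]
Event 2 (EXEC): [MAIN] PC=1: INC 3 -> ACC=-1 [depth=0]
Event 3 (INT 0): INT 0 arrives: push (MAIN, PC=2), enter IRQ0 at PC=0 (depth now 1) [depth=1]
Event 4 (EXEC): [IRQ0] PC=0: INC 2 -> ACC=1 [depth=1]
Event 5 (EXEC): [IRQ0] PC=1: IRET -> resume MAIN at PC=2 (depth now 0) [depth=0]
Event 6 (EXEC): [MAIN] PC=2: NOP [depth=0]
Max depth observed: 1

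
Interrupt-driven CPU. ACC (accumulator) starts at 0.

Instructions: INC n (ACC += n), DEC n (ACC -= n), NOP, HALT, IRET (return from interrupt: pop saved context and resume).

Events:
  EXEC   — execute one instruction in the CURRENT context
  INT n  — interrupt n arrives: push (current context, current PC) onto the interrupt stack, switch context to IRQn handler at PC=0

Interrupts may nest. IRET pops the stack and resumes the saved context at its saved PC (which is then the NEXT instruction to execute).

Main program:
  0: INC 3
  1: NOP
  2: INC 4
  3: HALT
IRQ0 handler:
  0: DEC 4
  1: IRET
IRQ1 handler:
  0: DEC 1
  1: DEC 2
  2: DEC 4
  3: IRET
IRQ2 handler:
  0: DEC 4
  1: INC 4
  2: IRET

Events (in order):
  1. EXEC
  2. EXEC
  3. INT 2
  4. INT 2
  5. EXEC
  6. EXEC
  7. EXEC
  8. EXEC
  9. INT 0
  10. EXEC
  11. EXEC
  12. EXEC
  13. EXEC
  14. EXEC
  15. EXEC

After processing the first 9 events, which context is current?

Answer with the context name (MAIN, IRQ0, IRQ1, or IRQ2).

Answer: IRQ0

Derivation:
Event 1 (EXEC): [MAIN] PC=0: INC 3 -> ACC=3
Event 2 (EXEC): [MAIN] PC=1: NOP
Event 3 (INT 2): INT 2 arrives: push (MAIN, PC=2), enter IRQ2 at PC=0 (depth now 1)
Event 4 (INT 2): INT 2 arrives: push (IRQ2, PC=0), enter IRQ2 at PC=0 (depth now 2)
Event 5 (EXEC): [IRQ2] PC=0: DEC 4 -> ACC=-1
Event 6 (EXEC): [IRQ2] PC=1: INC 4 -> ACC=3
Event 7 (EXEC): [IRQ2] PC=2: IRET -> resume IRQ2 at PC=0 (depth now 1)
Event 8 (EXEC): [IRQ2] PC=0: DEC 4 -> ACC=-1
Event 9 (INT 0): INT 0 arrives: push (IRQ2, PC=1), enter IRQ0 at PC=0 (depth now 2)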